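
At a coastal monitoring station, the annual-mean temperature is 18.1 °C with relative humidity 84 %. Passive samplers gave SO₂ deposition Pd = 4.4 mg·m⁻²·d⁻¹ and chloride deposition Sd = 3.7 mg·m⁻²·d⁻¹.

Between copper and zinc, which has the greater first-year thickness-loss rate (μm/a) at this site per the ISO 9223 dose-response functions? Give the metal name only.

copper: temperature factor f = -0.080·(8.1) = -0.6480
  Pd branch = 0.0053·Pd^0.26·e^(0.059·RH+f) = 0.5788 μm/a
  Cl⁻ term: 0.01025·3.7^0.27·exp(0.036·84+0.049·18.1) = 0.7288
  sum: 0.5788 + 0.7288 → r_corr = 1.308 μm/a
zinc: T>10 °C ⇒ hinge -0.071·(18.1−10) = -0.5751
  Pd branch = 0.0129·Pd^0.44·e^(0.046·RH+f) = 0.6638 μm/a
  Sd branch = 0.0175·Sd^0.57·e^(0.008·RH+0.085·T) = 0.3365 μm/a
  r_corr = 0.6638 + 0.3365 = 1 μm/a
Ordering by μm/a: copper (1.31) > zinc (1)

copper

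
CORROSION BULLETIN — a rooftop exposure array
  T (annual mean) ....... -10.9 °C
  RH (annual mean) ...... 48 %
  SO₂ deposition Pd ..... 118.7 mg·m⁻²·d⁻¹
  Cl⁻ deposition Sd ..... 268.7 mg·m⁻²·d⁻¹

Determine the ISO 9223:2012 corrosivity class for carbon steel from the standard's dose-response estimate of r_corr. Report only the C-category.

carbon steel: temperature factor f = +0.150·(-20.9) = -3.1350
  SO₂ term: 1.77·118.7^0.52·exp(0.02·48-3.1350) = 2.41
  Sd branch = 0.102·Sd^0.62·e^(0.033·RH+0.04·T) = 10.31 μm/a
  r_corr = 2.41 + 10.31 = 12.72 μm/a
ISO 9223 Table 2 (carbon steel): 1.3 < 12.7 ≤ 25 μm/a ⇒ C2

C2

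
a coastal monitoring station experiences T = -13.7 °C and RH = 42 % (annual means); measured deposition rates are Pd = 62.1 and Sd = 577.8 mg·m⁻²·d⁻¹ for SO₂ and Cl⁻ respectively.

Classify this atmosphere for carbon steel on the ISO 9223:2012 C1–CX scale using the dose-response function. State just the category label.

C2

carbon steel: f(T) = +0.150·(T−10) [T≤10 °C] = -3.5550
  sulphur-dioxide contribution → 1.003 μm/a
  chloride contribution → 12.16 μm/a
  ⇒ r_corr(carbon steel) = 13.16 μm/a
Category bounds: 1.3…25 μm/a bracket r_corr ⇒ C2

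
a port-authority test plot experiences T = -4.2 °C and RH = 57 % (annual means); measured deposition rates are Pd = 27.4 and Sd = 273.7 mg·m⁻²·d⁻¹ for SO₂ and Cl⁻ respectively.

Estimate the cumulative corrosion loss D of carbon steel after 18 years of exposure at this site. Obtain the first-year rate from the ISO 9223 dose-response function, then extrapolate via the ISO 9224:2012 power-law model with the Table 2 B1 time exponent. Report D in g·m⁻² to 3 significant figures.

D(18) = 784 g·m⁻²

carbon steel: f(T) = +0.150·(T−10) [T≤10 °C] = -2.1300
  SO₂ term: 1.77·27.4^0.52·exp(0.02·57-2.1300) = 3.678
  Sd branch = 0.102·Sd^0.62·e^(0.033·RH+0.04·T) = 18.35 μm/a
  sum: 3.678 + 18.35 → r_corr = 22.03 μm/a
Power-law: D(18) = r_corr · 18^0.523
  D(18) = 22.03 × 18^0.523 = 22.03 × 4.534 = 99.89 μm
  Mass loss = 99.89 μm × 7.85 g/cm³ = 784.1 g·m⁻²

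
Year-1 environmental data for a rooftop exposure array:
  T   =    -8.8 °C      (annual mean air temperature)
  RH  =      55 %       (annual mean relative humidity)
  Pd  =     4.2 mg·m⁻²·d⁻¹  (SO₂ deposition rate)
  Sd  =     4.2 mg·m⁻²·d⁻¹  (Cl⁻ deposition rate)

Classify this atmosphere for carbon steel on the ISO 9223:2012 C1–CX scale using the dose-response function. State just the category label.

C2

carbon steel: T≤10 °C ⇒ hinge +0.150·(-8.8−10) = -2.8200
  SO₂ term: 1.77·4.2^0.52·exp(0.02·55-2.8200) = 0.6685
  Cl⁻ term: 0.102·4.2^0.62·exp(0.033·55+0.04·-8.8) = 1.072
  r_corr = 0.6685 + 1.072 = 1.741 μm/a
Category bounds: 1.3…25 μm/a bracket r_corr ⇒ C2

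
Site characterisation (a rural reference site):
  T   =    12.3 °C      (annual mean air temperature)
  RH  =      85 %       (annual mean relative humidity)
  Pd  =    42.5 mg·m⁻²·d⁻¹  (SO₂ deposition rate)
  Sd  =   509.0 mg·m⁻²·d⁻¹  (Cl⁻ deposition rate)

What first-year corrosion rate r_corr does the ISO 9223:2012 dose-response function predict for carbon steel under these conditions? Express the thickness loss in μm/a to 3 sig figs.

r_corr = 192 μm/a

carbon steel: temperature factor f = -0.054·(2.3) = -0.1242
  Pd branch = 1.77·Pd^0.52·e^(0.02·RH+f) = 60.13 μm/a
  Cl⁻ term: 0.102·509.0^0.62·exp(0.033·85+0.04·12.3) = 131.4
  sum: 60.13 + 131.4 → r_corr = 191.5 μm/a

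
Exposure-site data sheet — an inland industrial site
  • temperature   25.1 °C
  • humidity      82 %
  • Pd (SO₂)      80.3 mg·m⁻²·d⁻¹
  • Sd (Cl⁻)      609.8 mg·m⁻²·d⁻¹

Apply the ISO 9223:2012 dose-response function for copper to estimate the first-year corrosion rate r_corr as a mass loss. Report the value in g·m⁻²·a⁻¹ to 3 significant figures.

r_corr = 39.6 g·m⁻²·a⁻¹

copper: f(T) = -0.080·(T−10) [T>10 °C] = -1.2080
  Pd branch = 0.0053·Pd^0.26·e^(0.059·RH+f) = 0.6252 μm/a
  Cl⁻ term: 0.01025·609.8^0.27·exp(0.036·82+0.049·25.1) = 3.792
  r_corr = 0.6252 + 3.792 = 4.417 μm/a
Convert to mass loss: 4.417 μm/a × 8.96 g/cm³ = 39.58 g·m⁻²·a⁻¹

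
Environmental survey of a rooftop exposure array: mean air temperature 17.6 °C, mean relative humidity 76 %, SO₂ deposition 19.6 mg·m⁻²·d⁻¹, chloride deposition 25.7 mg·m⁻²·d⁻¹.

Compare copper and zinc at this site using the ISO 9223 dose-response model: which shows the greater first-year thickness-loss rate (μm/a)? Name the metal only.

copper: T>10 °C ⇒ hinge -0.080·(17.6−10) = -0.6080
  Pd branch = 0.0053·Pd^0.26·e^(0.059·RH+f) = 0.5541 μm/a
  Sd branch = 0.01025·Sd^0.27·e^(0.036·RH+0.049·T) = 0.8999 μm/a
  r_corr = 0.5541 + 0.8999 = 1.454 μm/a
zinc: T>10 °C ⇒ hinge -0.071·(17.6−10) = -0.5396
  Pd branch = 0.0129·Pd^0.44·e^(0.046·RH+f) = 0.9186 μm/a
  Sd branch = 0.0175·Sd^0.57·e^(0.008·RH+0.085·T) = 0.913 μm/a
  r_corr = 0.9186 + 0.913 = 1.832 μm/a
Ordering by μm/a: zinc (1.83) > copper (1.45)

zinc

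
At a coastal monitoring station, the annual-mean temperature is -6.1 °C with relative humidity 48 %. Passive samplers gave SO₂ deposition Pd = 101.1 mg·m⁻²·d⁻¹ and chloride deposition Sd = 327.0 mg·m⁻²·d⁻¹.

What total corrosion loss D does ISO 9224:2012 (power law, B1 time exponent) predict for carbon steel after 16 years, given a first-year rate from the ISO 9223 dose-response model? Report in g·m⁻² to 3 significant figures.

D(16) = 625 g·m⁻²

carbon steel: temperature factor f = +0.150·(-16.1) = -2.4150
  Pd branch = 1.77·Pd^0.52·e^(0.02·RH+f) = 4.556 μm/a
  Sd branch = 0.102·Sd^0.62·e^(0.033·RH+0.04·T) = 14.11 μm/a
  r_corr = 4.556 + 14.11 = 18.67 μm/a
Long-term exponent b (ISO 9224 Table 2, B1) = 0.523
  D(16) = 18.67 × 16^0.523 = 18.67 × 4.263 = 79.59 μm
  Mass loss = 79.59 μm × 7.85 g/cm³ = 624.7 g·m⁻²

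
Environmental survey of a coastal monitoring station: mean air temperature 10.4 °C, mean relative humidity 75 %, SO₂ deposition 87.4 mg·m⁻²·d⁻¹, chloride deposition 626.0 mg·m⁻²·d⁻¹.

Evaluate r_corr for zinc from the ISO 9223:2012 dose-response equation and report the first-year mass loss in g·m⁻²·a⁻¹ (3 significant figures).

r_corr = 41.8 g·m⁻²·a⁻¹

zinc: T>10 °C ⇒ hinge -0.071·(10.4−10) = -0.0284
  Pd branch = 0.0129·Pd^0.44·e^(0.046·RH+f) = 2.824 μm/a
  Cl⁻ term: 0.0175·626.0^0.57·exp(0.008·75+0.085·10.4) = 3.031
  sum: 2.824 + 3.031 → r_corr = 5.855 μm/a
Convert to mass loss: 5.855 μm/a × 7.14 g/cm³ = 41.8 g·m⁻²·a⁻¹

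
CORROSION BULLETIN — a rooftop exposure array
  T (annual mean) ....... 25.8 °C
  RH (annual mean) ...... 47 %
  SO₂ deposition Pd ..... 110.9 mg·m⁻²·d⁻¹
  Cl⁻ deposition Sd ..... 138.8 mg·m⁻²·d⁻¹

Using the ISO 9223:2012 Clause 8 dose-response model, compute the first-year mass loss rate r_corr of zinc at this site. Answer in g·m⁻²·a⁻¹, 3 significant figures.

zinc: f(T) = -0.071·(T−10) [T>10 °C] = -1.1218
  sulphur-dioxide contribution → 0.2898 μm/a
  chloride contribution → 3.801 μm/a
  ⇒ r_corr(zinc) = 4.091 μm/a
Convert to mass loss: 4.091 μm/a × 7.14 g/cm³ = 29.21 g·m⁻²·a⁻¹

r_corr = 29.2 g·m⁻²·a⁻¹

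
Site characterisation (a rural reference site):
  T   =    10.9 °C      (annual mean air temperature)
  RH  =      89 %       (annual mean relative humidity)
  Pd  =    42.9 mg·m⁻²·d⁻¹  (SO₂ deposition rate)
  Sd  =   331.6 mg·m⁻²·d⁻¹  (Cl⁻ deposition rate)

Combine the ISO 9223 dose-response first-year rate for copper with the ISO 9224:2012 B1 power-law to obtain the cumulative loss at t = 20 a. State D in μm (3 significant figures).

D(20) = 33.7 μm

copper: f(T) = -0.080·(T−10) [T>10 °C] = -0.0720
  sulphur-dioxide contribution → 2.5 μm/a
  chloride contribution → 2.064 μm/a
  total first-year rate 4.564 μm/a
Long-term exponent b (ISO 9224 Table 2, B1) = 0.667
  D(20) = 4.564 × 20^0.667 = 4.564 × 7.375 = 33.66 μm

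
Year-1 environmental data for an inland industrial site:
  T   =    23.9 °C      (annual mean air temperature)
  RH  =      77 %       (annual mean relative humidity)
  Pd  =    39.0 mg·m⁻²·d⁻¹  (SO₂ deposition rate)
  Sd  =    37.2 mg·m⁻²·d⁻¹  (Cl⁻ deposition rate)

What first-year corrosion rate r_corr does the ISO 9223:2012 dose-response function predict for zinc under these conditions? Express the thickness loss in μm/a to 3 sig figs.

r_corr = 2.77 μm/a

zinc: temperature factor f = -0.071·(13.9) = -0.9869
  Pd branch = 0.0129·Pd^0.44·e^(0.046·RH+f) = 0.8324 μm/a
  Sd branch = 0.0175·Sd^0.57·e^(0.008·RH+0.085·T) = 1.941 μm/a
  r_corr = 0.8324 + 1.941 = 2.773 μm/a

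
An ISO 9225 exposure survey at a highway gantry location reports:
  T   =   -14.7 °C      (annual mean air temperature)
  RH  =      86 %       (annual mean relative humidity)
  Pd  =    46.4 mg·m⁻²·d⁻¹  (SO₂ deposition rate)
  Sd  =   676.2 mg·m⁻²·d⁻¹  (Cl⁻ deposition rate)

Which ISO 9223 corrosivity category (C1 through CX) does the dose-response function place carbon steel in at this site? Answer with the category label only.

C4

carbon steel: temperature factor f = +0.150·(-24.7) = -3.7050
  SO₂ term: 1.77·46.4^0.52·exp(0.02·86-3.7050) = 1.788
  Sd branch = 0.102·Sd^0.62·e^(0.033·RH+0.04·T) = 55.01 μm/a
  sum: 1.788 + 55.01 → r_corr = 56.79 μm/a
ISO 9223 Table 2 (carbon steel): 50 < 56.8 ≤ 80 μm/a ⇒ C4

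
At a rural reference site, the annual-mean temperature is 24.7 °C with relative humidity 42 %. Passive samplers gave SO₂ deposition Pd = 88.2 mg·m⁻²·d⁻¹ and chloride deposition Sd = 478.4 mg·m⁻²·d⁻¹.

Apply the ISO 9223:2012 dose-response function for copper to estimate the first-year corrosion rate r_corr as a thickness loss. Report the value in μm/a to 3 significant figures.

r_corr = 0.888 μm/a

copper: T>10 °C ⇒ hinge -0.080·(24.7−10) = -1.1760
  sulphur-dioxide contribution → 0.06245 μm/a
  chloride contribution → 0.8252 μm/a
  ⇒ r_corr(copper) = 0.8876 μm/a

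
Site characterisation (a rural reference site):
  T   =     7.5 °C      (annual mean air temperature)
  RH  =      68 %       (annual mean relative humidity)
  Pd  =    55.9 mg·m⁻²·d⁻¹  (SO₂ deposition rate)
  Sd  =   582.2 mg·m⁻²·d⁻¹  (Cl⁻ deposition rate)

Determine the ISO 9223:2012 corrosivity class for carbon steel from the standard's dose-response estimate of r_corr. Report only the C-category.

carbon steel: T≤10 °C ⇒ hinge +0.150·(7.5−10) = -0.3750
  SO₂ term: 1.77·55.9^0.52·exp(0.02·68-0.3750) = 38.41
  Cl⁻ term: 0.102·582.2^0.62·exp(0.033·68+0.04·7.5) = 67.27
  sum: 38.41 + 67.27 → r_corr = 105.7 μm/a
106 μm/a falls in (80, 200] for carbon steel → category C5

C5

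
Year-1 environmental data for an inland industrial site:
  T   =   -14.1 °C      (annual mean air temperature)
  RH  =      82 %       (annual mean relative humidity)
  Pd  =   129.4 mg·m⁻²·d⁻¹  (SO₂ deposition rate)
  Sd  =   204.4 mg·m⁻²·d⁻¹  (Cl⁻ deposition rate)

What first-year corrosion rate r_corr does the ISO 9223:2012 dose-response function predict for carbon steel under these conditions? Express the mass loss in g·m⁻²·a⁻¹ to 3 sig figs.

carbon steel: temperature factor f = +0.150·(-24.1) = -3.6150
  Pd branch = 1.77·Pd^0.52·e^(0.02·RH+f) = 3.079 μm/a
  Sd branch = 0.102·Sd^0.62·e^(0.033·RH+0.04·T) = 23.52 μm/a
  sum: 3.079 + 23.52 → r_corr = 26.59 μm/a
Convert to mass loss: 26.59 μm/a × 7.85 g/cm³ = 208.8 g·m⁻²·a⁻¹

r_corr = 209 g·m⁻²·a⁻¹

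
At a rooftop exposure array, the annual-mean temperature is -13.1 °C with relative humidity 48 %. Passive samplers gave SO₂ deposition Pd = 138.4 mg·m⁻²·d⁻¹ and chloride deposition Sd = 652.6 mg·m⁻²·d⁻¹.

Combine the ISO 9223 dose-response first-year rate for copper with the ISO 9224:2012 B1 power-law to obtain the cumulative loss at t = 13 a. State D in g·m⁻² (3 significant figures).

copper: temperature factor f = +0.126·(-23.1) = -2.9106
  SO₂ term: 0.0053·138.4^0.26·exp(0.059·48-2.9106) = 0.01765
  Sd branch = 0.01025·Sd^0.27·e^(0.036·RH+0.049·T) = 0.1747 μm/a
  r_corr = 0.01765 + 0.1747 = 0.1924 μm/a
Long-term exponent b (ISO 9224 Table 2, B1) = 0.667
  D(13) = 0.1924 × 13^0.667 = 0.1924 × 5.534 = 1.065 μm
  Mass loss = 1.065 μm × 8.96 g/cm³ = 9.538 g·m⁻²

D(13) = 9.54 g·m⁻²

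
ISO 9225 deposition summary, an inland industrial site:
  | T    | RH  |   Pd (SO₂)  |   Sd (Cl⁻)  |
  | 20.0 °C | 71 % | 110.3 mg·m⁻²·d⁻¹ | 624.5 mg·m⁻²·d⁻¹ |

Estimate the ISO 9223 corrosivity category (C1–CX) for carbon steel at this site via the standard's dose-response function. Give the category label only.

carbon steel: T>10 °C ⇒ hinge -0.054·(20.0−10) = -0.5400
  Pd branch = 1.77·Pd^0.52·e^(0.02·RH+f) = 49.24 μm/a
  Sd branch = 0.102·Sd^0.62·e^(0.033·RH+0.04·T) = 127.9 μm/a
  r_corr = 49.24 + 127.9 = 177.1 μm/a
Category bounds: 80…200 μm/a bracket r_corr ⇒ C5

C5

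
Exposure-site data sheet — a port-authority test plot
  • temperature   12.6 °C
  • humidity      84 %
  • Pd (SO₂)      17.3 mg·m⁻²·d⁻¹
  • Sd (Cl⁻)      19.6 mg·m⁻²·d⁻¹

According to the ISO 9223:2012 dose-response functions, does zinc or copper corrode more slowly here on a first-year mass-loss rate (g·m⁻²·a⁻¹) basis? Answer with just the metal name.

zinc: f(T) = -0.071·(T−10) [T>10 °C] = -0.1846
  SO₂ term: 0.0129·17.3^0.44·exp(0.046·84-0.1846) = 1.792
  Sd branch = 0.0175·Sd^0.57·e^(0.008·RH+0.085·T) = 0.5453 μm/a
  r_corr = 1.792 + 0.5453 = 2.337 μm/a
  mass loss = 2.337 μm/a × 7.14 g/cm³ = 16.69 g·m⁻²·a⁻¹
copper: T>10 °C ⇒ hinge -0.080·(12.6−10) = -0.2080
  Pd branch = 0.0053·Pd^0.26·e^(0.059·RH+f) = 1.283 μm/a
  Cl⁻ term: 0.01025·19.6^0.27·exp(0.036·84+0.049·12.6) = 0.8731
  sum: 1.283 + 0.8731 → r_corr = 2.156 μm/a
  mass loss = 2.156 μm/a × 8.96 g/cm³ = 19.32 g·m⁻²·a⁻¹
Ordering by g·m⁻²·a⁻¹: copper (19.3) > zinc (16.7)

zinc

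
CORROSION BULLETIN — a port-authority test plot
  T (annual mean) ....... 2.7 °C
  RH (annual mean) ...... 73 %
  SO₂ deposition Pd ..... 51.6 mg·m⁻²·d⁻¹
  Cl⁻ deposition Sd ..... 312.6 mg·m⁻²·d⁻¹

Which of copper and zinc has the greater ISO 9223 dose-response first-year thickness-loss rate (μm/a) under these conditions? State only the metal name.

copper: f(T) = +0.126·(T−10) [T≤10 °C] = -0.9198
  SO₂ term: 0.0053·51.6^0.26·exp(0.059·73-0.9198) = 0.4371
  Cl⁻ term: 0.01025·312.6^0.27·exp(0.036·73+0.049·2.7) = 0.7641
  r_corr = 0.4371 + 0.7641 = 1.201 μm/a
zinc: f(T) = +0.038·(T−10) [T≤10 °C] = -0.2774
  SO₂ term: 0.0129·51.6^0.44·exp(0.046·73-0.2774) = 1.592
  Cl⁻ term: 0.0175·312.6^0.57·exp(0.008·73+0.085·2.7) = 1.043
  r_corr = 1.592 + 1.043 = 2.636 μm/a
Ordering by μm/a: zinc (2.64) > copper (1.2)

zinc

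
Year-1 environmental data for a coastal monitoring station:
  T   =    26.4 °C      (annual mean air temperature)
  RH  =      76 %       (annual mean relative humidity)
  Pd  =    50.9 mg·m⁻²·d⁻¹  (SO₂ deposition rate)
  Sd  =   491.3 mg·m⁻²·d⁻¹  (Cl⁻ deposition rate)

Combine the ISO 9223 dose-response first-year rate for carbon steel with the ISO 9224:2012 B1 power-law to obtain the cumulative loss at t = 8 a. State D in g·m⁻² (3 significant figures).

carbon steel: T>10 °C ⇒ hinge -0.054·(26.4−10) = -0.8856
  SO₂ term: 1.77·50.9^0.52·exp(0.02·76-0.8856) = 25.76
  Cl⁻ term: 0.102·491.3^0.62·exp(0.033·76+0.04·26.4) = 167.9
  r_corr = 25.76 + 167.9 = 193.7 μm/a
Power-law: D(8) = r_corr · 8^0.523
  D(8) = 193.7 × 8^0.523 = 193.7 × 2.967 = 574.6 μm
  Mass loss = 574.6 μm × 7.85 g/cm³ = 4511 g·m⁻²

D(8) = 4.51e+03 g·m⁻²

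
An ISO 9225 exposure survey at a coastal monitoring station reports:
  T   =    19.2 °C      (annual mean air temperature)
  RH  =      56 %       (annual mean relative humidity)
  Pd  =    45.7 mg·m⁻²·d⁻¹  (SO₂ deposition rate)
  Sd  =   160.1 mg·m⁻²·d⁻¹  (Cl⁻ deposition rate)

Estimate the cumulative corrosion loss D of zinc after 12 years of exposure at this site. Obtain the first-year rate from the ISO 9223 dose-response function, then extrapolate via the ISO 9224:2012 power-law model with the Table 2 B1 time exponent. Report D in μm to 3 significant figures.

D(12) = 22.6 μm

zinc: T>10 °C ⇒ hinge -0.071·(19.2−10) = -0.6532
  Pd branch = 0.0129·Pd^0.44·e^(0.046·RH+f) = 0.4743 μm/a
  Sd branch = 0.0175·Sd^0.57·e^(0.008·RH+0.085·T) = 2.529 μm/a
  sum: 0.4743 + 2.529 → r_corr = 3.003 μm/a
Long-term exponent b (ISO 9224 Table 2, B1) = 0.813
  D(12) = 3.003 × 12^0.813 = 3.003 × 7.54 = 22.64 μm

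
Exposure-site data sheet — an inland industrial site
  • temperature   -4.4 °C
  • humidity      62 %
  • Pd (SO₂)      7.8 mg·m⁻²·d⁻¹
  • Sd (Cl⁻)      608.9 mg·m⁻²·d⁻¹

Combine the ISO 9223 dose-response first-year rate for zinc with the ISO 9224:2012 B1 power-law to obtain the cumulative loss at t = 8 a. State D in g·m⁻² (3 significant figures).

D(8) = 41.9 g·m⁻²

zinc: temperature factor f = +0.038·(-14.4) = -0.5472
  sulphur-dioxide contribution → 0.3192 μm/a
  chloride contribution → 0.7642 μm/a
  total first-year rate 1.083 μm/a
Power-law: D(8) = r_corr · 8^0.813
  D(8) = 1.083 × 8^0.813 = 1.083 × 5.423 = 5.875 μm
  Mass loss = 5.875 μm × 7.14 g/cm³ = 41.95 g·m⁻²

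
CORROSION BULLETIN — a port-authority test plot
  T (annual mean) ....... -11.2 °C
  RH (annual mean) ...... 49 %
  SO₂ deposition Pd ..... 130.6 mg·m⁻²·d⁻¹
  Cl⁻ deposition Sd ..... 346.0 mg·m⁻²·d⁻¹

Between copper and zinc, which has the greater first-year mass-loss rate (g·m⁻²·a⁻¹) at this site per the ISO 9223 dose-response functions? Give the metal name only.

zinc

copper: f(T) = +0.126·(T−10) [T≤10 °C] = -2.6712
  Pd branch = 0.0053·Pd^0.26·e^(0.059·RH+f) = 0.02344 μm/a
  Cl⁻ term: 0.01025·346.0^0.27·exp(0.036·49+0.049·-11.2) = 0.1675
  r_corr = 0.02344 + 0.1675 = 0.1909 μm/a
  mass loss = 0.1909 μm/a × 8.96 g/cm³ = 1.711 g·m⁻²·a⁻¹
zinc: f(T) = +0.038·(T−10) [T≤10 °C] = -0.8056
  SO₂ term: 0.0129·130.6^0.44·exp(0.046·49-0.8056) = 0.4684
  Cl⁻ term: 0.0175·346.0^0.57·exp(0.008·49+0.085·-11.2) = 0.28
  r_corr = 0.4684 + 0.28 = 0.7484 μm/a
  mass loss = 0.7484 μm/a × 7.14 g/cm³ = 5.343 g·m⁻²·a⁻¹
Ordering by g·m⁻²·a⁻¹: zinc (5.34) > copper (1.71)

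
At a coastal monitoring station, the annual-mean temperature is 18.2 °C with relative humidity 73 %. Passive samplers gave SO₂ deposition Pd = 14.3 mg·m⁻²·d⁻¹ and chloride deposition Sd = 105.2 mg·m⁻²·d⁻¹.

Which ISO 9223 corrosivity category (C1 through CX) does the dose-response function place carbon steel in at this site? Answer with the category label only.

carbon steel: temperature factor f = -0.054·(8.2) = -0.4428
  Pd branch = 1.77·Pd^0.52·e^(0.02·RH+f) = 19.52 μm/a
  Sd branch = 0.102·Sd^0.62·e^(0.033·RH+0.04·T) = 42.13 μm/a
  sum: 19.52 + 42.13 → r_corr = 61.66 μm/a
61.7 μm/a falls in (50, 80] for carbon steel → category C4

C4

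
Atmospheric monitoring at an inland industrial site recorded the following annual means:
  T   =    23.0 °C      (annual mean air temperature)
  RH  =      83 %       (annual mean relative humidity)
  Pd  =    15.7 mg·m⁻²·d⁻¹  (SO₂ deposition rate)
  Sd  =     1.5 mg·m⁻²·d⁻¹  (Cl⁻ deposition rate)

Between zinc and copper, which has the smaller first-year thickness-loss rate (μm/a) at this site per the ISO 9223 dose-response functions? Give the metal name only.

zinc

zinc: T>10 °C ⇒ hinge -0.071·(23.0−10) = -0.9230
  Pd branch = 0.0129·Pd^0.44·e^(0.046·RH+f) = 0.7836 μm/a
  Cl⁻ term: 0.0175·1.5^0.57·exp(0.008·83+0.085·23.0) = 0.3026
  sum: 0.7836 + 0.3026 → r_corr = 1.086 μm/a
copper: temperature factor f = -0.080·(13.0) = -1.0400
  Pd branch = 0.0053·Pd^0.26·e^(0.059·RH+f) = 0.5132 μm/a
  Sd branch = 0.01025·Sd^0.27·e^(0.036·RH+0.049·T) = 0.7005 μm/a
  r_corr = 0.5132 + 0.7005 = 1.214 μm/a
Ordering by μm/a: copper (1.21) > zinc (1.09)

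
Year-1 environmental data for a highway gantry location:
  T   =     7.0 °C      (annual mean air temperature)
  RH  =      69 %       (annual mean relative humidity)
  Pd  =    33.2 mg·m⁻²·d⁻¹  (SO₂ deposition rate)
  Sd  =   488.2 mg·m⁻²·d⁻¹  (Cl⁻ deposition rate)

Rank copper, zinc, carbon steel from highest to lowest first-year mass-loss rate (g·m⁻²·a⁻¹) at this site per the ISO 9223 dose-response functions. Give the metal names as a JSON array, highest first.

["carbon steel", "zinc", "copper"]

copper: temperature factor f = +0.126·(-3.0) = -0.3780
  sulphur-dioxide contribution → 0.5292 μm/a
  chloride contribution → 0.9213 μm/a
  total first-year rate 1.45 μm/a
  mass loss = 1.45 μm/a × 8.96 g/cm³ = 13 g·m⁻²·a⁻¹
zinc: temperature factor f = +0.038·(-3.0) = -0.1140
  sulphur-dioxide contribution → 1.285 μm/a
  chloride contribution → 1.878 μm/a
  ⇒ r_corr(zinc) = 3.163 μm/a
  mass loss = 3.163 μm/a × 7.14 g/cm³ = 22.58 g·m⁻²·a⁻¹
carbon steel: temperature factor f = +0.150·(-3.0) = -0.4500
  sulphur-dioxide contribution → 27.72 μm/a
  chloride contribution → 61.1 μm/a
  ⇒ r_corr(carbon steel) = 88.82 μm/a
  mass loss = 88.82 μm/a × 7.85 g/cm³ = 697.2 g·m⁻²·a⁻¹
Ordering by g·m⁻²·a⁻¹: carbon steel (697) > zinc (22.6) > copper (13)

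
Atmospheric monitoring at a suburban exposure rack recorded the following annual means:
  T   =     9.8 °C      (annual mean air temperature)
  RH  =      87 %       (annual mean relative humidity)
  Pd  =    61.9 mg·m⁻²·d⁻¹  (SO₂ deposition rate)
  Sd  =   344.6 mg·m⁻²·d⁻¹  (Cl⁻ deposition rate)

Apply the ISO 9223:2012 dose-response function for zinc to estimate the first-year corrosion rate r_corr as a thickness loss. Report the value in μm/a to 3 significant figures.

zinc: f(T) = +0.038·(T−10) [T≤10 °C] = -0.0076
  sulphur-dioxide contribution → 4.302 μm/a
  chloride contribution → 2.256 μm/a
  ⇒ r_corr(zinc) = 6.558 μm/a

r_corr = 6.56 μm/a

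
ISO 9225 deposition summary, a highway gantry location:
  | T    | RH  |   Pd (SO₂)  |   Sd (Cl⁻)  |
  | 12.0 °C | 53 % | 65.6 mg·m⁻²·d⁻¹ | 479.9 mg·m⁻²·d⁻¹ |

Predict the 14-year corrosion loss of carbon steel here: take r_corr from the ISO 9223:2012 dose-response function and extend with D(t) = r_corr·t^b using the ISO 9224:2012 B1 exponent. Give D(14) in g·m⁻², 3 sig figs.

carbon steel: T>10 °C ⇒ hinge -0.054·(12.0−10) = -0.1080
  SO₂ term: 1.77·65.6^0.52·exp(0.02·53-0.1080) = 40.38
  Sd branch = 0.102·Sd^0.62·e^(0.033·RH+0.04·T) = 43.55 μm/a
  sum: 40.38 + 43.55 → r_corr = 83.93 μm/a
Long-term exponent b (ISO 9224 Table 2, B1) = 0.523
  D(14) = 83.93 × 14^0.523 = 83.93 × 3.976 = 333.7 μm
  Mass loss = 333.7 μm × 7.85 g/cm³ = 2619 g·m⁻²

D(14) = 2.62e+03 g·m⁻²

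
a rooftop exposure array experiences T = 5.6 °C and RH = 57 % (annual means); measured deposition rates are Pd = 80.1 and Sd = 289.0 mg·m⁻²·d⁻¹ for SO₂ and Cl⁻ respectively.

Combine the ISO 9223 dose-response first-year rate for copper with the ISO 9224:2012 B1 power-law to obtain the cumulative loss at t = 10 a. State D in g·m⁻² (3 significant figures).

D(10) = 31.6 g·m⁻²

copper: temperature factor f = +0.126·(-4.4) = -0.5544
  Pd branch = 0.0053·Pd^0.26·e^(0.059·RH+f) = 0.2748 μm/a
  Sd branch = 0.01025·Sd^0.27·e^(0.036·RH+0.049·T) = 0.4847 μm/a
  sum: 0.2748 + 0.4847 → r_corr = 0.7595 μm/a
ISO 9224: D(t) = r_corr · t^b with b = 0.667 (copper, B1)
  D(10) = 0.7595 × 10^0.667 = 0.7595 × 4.645 = 3.528 μm
  Mass loss = 3.528 μm × 8.96 g/cm³ = 31.61 g·m⁻²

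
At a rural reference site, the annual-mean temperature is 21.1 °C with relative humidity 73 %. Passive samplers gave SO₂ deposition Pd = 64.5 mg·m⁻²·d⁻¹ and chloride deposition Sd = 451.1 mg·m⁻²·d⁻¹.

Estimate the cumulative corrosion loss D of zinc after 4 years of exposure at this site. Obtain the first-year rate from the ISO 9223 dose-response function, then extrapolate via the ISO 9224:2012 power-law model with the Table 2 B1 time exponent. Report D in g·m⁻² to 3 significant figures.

D(4) = 159 g·m⁻²

zinc: f(T) = -0.071·(T−10) [T>10 °C] = -0.7881
  sulphur-dioxide contribution → 1.054 μm/a
  chloride contribution → 6.145 μm/a
  ⇒ r_corr(zinc) = 7.199 μm/a
ISO 9224: D(t) = r_corr · t^b with b = 0.813 (zinc, B1)
  D(4) = 7.199 × 4^0.813 = 7.199 × 3.087 = 22.22 μm
  Mass loss = 22.22 μm × 7.14 g/cm³ = 158.7 g·m⁻²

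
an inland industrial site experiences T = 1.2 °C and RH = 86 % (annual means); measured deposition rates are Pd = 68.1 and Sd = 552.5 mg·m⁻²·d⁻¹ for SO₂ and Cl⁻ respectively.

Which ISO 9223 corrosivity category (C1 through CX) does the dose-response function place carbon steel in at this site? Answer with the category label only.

carbon steel: temperature factor f = +0.150·(-8.8) = -1.3200
  SO₂ term: 1.77·68.1^0.52·exp(0.02·86-1.3200) = 23.71
  Cl⁻ term: 0.102·552.5^0.62·exp(0.033·86+0.04·1.2) = 91.67
  r_corr = 23.71 + 91.67 = 115.4 μm/a
ISO 9223 Table 2 (carbon steel): 80 < 115 ≤ 200 μm/a ⇒ C5

C5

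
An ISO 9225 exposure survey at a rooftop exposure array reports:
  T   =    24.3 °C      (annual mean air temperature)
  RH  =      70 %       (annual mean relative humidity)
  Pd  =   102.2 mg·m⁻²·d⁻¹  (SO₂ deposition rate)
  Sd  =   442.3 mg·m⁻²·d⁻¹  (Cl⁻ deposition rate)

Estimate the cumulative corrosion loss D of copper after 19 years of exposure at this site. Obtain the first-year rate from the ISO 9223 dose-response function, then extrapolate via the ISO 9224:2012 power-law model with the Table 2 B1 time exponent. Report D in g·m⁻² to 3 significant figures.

copper: f(T) = -0.080·(T−10) [T>10 °C] = -1.1440
  Pd branch = 0.0053·Pd^0.26·e^(0.059·RH+f) = 0.3496 μm/a
  Sd branch = 0.01025·Sd^0.27·e^(0.036·RH+0.049·T) = 2.171 μm/a
  r_corr = 0.3496 + 2.171 = 2.52 μm/a
Power-law: D(19) = r_corr · 19^0.667
  D(19) = 2.52 × 19^0.667 = 2.52 × 7.127 = 17.96 μm
  Mass loss = 17.96 μm × 8.96 g/cm³ = 160.9 g·m⁻²

D(19) = 161 g·m⁻²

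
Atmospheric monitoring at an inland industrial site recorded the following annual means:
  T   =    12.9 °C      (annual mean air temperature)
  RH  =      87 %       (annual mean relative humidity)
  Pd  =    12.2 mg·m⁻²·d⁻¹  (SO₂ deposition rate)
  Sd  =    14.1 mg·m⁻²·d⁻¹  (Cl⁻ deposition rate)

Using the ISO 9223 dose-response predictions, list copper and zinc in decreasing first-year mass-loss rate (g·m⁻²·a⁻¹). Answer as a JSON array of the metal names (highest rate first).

["copper", "zinc"]

copper: f(T) = -0.080·(T−10) [T>10 °C] = -0.2320
  SO₂ term: 0.0053·12.2^0.26·exp(0.059·87-0.2320) = 1.365
  Cl⁻ term: 0.01025·14.1^0.27·exp(0.036·87+0.049·12.9) = 0.9031
  sum: 1.365 + 0.9031 → r_corr = 2.268 μm/a
  mass loss = 2.268 μm/a × 8.96 g/cm³ = 20.32 g·m⁻²·a⁻¹
zinc: T>10 °C ⇒ hinge -0.071·(12.9−10) = -0.2059
  Pd branch = 0.0129·Pd^0.44·e^(0.046·RH+f) = 1.727 μm/a
  Cl⁻ term: 0.0175·14.1^0.57·exp(0.008·87+0.085·12.9) = 0.4749
  r_corr = 1.727 + 0.4749 = 2.202 μm/a
  mass loss = 2.202 μm/a × 7.14 g/cm³ = 15.72 g·m⁻²·a⁻¹
Ordering by g·m⁻²·a⁻¹: copper (20.3) > zinc (15.7)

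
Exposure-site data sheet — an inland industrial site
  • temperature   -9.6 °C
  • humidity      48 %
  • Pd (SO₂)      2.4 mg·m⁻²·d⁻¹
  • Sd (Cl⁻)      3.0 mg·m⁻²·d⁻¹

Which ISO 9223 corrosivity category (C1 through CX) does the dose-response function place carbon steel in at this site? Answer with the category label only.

C1

carbon steel: temperature factor f = +0.150·(-19.6) = -2.9400
  Pd branch = 1.77·Pd^0.52·e^(0.02·RH+f) = 0.3853 μm/a
  Sd branch = 0.102·Sd^0.62·e^(0.033·RH+0.04·T) = 0.6692 μm/a
  sum: 0.3853 + 0.6692 → r_corr = 1.055 μm/a
Category bounds: 0…1.3 μm/a bracket r_corr ⇒ C1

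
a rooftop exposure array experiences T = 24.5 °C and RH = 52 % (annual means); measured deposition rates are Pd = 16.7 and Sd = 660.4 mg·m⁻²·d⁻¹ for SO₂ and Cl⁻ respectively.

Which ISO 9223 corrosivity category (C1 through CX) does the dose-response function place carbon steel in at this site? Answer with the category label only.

C5

carbon steel: temperature factor f = -0.054·(14.5) = -0.7830
  sulphur-dioxide contribution → 9.895 μm/a
  chloride contribution → 84.67 μm/a
  ⇒ r_corr(carbon steel) = 94.57 μm/a
94.6 μm/a falls in (80, 200] for carbon steel → category C5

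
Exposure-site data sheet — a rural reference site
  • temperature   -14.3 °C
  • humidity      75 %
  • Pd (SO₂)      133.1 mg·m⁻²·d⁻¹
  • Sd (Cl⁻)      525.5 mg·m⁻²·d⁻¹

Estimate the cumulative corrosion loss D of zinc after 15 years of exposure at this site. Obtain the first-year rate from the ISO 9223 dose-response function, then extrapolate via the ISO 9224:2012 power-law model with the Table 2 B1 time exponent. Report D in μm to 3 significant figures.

zinc: T≤10 °C ⇒ hinge +0.038·(-14.3−10) = -0.9234
  sulphur-dioxide contribution → 1.388 μm/a
  chloride contribution → 0.3361 μm/a
  ⇒ r_corr(zinc) = 1.724 μm/a
ISO 9224: D(t) = r_corr · t^b with b = 0.813 (zinc, B1)
  D(15) = 1.724 × 15^0.813 = 1.724 × 9.04 = 15.59 μm

D(15) = 15.6 μm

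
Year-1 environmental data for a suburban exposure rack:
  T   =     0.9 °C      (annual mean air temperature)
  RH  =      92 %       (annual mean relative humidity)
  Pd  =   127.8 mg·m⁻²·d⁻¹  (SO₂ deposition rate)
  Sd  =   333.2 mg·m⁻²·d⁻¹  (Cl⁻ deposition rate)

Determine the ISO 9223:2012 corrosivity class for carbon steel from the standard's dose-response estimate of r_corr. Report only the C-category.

C5

carbon steel: f(T) = +0.150·(T−10) [T≤10 °C] = -1.3650
  Pd branch = 1.77·Pd^0.52·e^(0.02·RH+f) = 35.45 μm/a
  Sd branch = 0.102·Sd^0.62·e^(0.033·RH+0.04·T) = 80.69 μm/a
  r_corr = 35.45 + 80.69 = 116.1 μm/a
ISO 9223 Table 2 (carbon steel): 80 < 116 ≤ 200 μm/a ⇒ C5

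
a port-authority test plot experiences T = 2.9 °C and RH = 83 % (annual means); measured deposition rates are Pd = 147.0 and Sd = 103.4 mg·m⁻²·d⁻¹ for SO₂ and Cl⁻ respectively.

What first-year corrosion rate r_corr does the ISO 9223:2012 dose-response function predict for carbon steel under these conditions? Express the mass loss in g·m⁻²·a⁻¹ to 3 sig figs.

carbon steel: T≤10 °C ⇒ hinge +0.150·(2.9−10) = -1.0650
  sulphur-dioxide contribution → 42.99 μm/a
  chloride contribution → 31.44 μm/a
  total first-year rate 74.43 μm/a
Convert to mass loss: 74.43 μm/a × 7.85 g/cm³ = 584.3 g·m⁻²·a⁻¹

r_corr = 584 g·m⁻²·a⁻¹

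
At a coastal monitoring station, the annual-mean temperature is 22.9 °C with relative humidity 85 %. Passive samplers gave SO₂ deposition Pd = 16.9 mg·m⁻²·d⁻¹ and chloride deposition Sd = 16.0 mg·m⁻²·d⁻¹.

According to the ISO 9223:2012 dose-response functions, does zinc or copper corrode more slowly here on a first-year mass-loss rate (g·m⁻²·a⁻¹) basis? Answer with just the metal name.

zinc

zinc: temperature factor f = -0.071·(12.9) = -0.9159
  Pd branch = 0.0129·Pd^0.44·e^(0.046·RH+f) = 0.8937 μm/a
  Cl⁻ term: 0.0175·16.0^0.57·exp(0.008·85+0.085·22.9) = 1.175
  sum: 0.8937 + 1.175 → r_corr = 2.069 μm/a
  mass loss = 2.069 μm/a × 7.14 g/cm³ = 14.77 g·m⁻²·a⁻¹
copper: temperature factor f = -0.080·(12.9) = -1.0320
  Pd branch = 0.0053·Pd^0.26·e^(0.059·RH+f) = 0.5934 μm/a
  Cl⁻ term: 0.01025·16.0^0.27·exp(0.036·85+0.049·22.9) = 1.419
  r_corr = 0.5934 + 1.419 = 2.013 μm/a
  mass loss = 2.013 μm/a × 8.96 g/cm³ = 18.03 g·m⁻²·a⁻¹
Ordering by g·m⁻²·a⁻¹: copper (18) > zinc (14.8)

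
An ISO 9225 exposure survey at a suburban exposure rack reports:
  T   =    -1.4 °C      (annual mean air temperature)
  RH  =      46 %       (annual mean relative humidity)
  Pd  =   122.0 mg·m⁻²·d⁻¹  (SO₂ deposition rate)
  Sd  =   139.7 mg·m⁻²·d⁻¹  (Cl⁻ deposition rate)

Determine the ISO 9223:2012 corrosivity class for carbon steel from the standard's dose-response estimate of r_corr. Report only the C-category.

carbon steel: T≤10 °C ⇒ hinge +0.150·(-1.4−10) = -1.7100
  sulphur-dioxide contribution → 9.768 μm/a
  chloride contribution → 9.409 μm/a
  total first-year rate 19.18 μm/a
19.2 μm/a falls in (1.3, 25] for carbon steel → category C2

C2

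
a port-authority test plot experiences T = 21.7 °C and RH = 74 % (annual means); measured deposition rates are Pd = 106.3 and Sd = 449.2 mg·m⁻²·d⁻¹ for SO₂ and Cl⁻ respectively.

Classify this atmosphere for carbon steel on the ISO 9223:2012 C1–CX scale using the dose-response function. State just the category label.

carbon steel: temperature factor f = -0.054·(11.7) = -0.6318
  SO₂ term: 1.77·106.3^0.52·exp(0.02·74-0.6318) = 46.79
  Sd branch = 0.102·Sd^0.62·e^(0.033·RH+0.04·T) = 123.2 μm/a
  sum: 46.79 + 123.2 → r_corr = 170 μm/a
Category bounds: 80…200 μm/a bracket r_corr ⇒ C5

C5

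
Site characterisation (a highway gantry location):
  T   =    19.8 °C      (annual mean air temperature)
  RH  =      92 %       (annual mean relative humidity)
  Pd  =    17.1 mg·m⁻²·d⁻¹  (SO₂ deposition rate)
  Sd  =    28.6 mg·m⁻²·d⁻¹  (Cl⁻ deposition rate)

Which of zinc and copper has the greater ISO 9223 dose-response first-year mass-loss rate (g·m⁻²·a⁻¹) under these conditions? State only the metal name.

copper

zinc: T>10 °C ⇒ hinge -0.071·(19.8−10) = -0.6958
  sulphur-dioxide contribution → 1.545 μm/a
  chloride contribution → 1.33 μm/a
  total first-year rate 2.874 μm/a
  mass loss = 2.874 μm/a × 7.14 g/cm³ = 20.52 g·m⁻²·a⁻¹
copper: temperature factor f = -0.080·(9.8) = -0.7840
  sulphur-dioxide contribution → 1.153 μm/a
  chloride contribution → 1.835 μm/a
  total first-year rate 2.988 μm/a
  mass loss = 2.988 μm/a × 8.96 g/cm³ = 26.77 g·m⁻²·a⁻¹
Ordering by g·m⁻²·a⁻¹: copper (26.8) > zinc (20.5)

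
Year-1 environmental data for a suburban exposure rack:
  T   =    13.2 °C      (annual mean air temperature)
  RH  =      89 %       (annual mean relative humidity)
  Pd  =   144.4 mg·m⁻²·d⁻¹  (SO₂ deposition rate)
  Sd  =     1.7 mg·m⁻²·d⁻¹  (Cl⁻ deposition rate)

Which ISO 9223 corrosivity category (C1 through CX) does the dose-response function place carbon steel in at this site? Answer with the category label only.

carbon steel: T>10 °C ⇒ hinge -0.054·(13.2−10) = -0.1728
  Pd branch = 1.77·Pd^0.52·e^(0.02·RH+f) = 117.2 μm/a
  Sd branch = 0.102·Sd^0.62·e^(0.033·RH+0.04·T) = 4.532 μm/a
  sum: 117.2 + 4.532 → r_corr = 121.7 μm/a
ISO 9223 Table 2 (carbon steel): 80 < 122 ≤ 200 μm/a ⇒ C5

C5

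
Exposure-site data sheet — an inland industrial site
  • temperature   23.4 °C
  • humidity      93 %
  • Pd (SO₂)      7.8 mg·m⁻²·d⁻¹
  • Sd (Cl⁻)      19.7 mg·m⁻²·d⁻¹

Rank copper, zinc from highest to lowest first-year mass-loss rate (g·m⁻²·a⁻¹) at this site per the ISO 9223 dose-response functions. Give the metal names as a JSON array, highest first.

["copper", "zinc"]

copper: T>10 °C ⇒ hinge -0.080·(23.4−10) = -1.0720
  sulphur-dioxide contribution → 0.7475 μm/a
  chloride contribution → 2.052 μm/a
  ⇒ r_corr(copper) = 2.8 μm/a
  mass loss = 2.8 μm/a × 8.96 g/cm³ = 25.09 g·m⁻²·a⁻¹
zinc: temperature factor f = -0.071·(13.4) = -0.9514
  sulphur-dioxide contribution → 0.8868 μm/a
  chloride contribution → 1.472 μm/a
  total first-year rate 2.358 μm/a
  mass loss = 2.358 μm/a × 7.14 g/cm³ = 16.84 g·m⁻²·a⁻¹
Ordering by g·m⁻²·a⁻¹: copper (25.1) > zinc (16.8)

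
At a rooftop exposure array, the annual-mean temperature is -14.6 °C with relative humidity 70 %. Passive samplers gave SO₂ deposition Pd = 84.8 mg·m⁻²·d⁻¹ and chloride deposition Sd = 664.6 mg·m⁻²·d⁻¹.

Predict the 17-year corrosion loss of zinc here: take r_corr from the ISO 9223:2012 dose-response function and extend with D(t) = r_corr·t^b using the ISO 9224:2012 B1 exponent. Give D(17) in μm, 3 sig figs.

zinc: f(T) = +0.038·(T−10) [T≤10 °C] = -0.9348
  Pd branch = 0.0129·Pd^0.44·e^(0.046·RH+f) = 0.8944 μm/a
  Cl⁻ term: 0.0175·664.6^0.57·exp(0.008·70+0.085·-14.6) = 0.3599
  r_corr = 0.8944 + 0.3599 = 1.254 μm/a
ISO 9224: D(t) = r_corr · t^b with b = 0.813 (zinc, B1)
  D(17) = 1.254 × 17^0.813 = 1.254 × 10.01 = 12.55 μm

D(17) = 12.6 μm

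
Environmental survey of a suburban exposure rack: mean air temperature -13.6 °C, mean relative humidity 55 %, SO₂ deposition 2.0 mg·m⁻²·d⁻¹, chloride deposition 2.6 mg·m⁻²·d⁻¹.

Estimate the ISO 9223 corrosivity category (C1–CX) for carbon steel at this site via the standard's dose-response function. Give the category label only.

C1

carbon steel: f(T) = +0.150·(T−10) [T≤10 °C] = -3.5400
  SO₂ term: 1.77·2.0^0.52·exp(0.02·55-3.5400) = 0.2212
  Sd branch = 0.102·Sd^0.62·e^(0.033·RH+0.04·T) = 0.6575 μm/a
  r_corr = 0.2212 + 0.6575 = 0.8787 μm/a
Category bounds: 0…1.3 μm/a bracket r_corr ⇒ C1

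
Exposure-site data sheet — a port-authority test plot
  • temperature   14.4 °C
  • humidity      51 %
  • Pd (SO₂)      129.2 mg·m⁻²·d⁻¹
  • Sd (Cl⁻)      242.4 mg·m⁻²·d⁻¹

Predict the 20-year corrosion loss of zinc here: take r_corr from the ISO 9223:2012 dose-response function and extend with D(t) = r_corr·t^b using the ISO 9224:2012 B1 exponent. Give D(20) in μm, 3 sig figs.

zinc: T>10 °C ⇒ hinge -0.071·(14.4−10) = -0.3124
  Pd branch = 0.0129·Pd^0.44·e^(0.046·RH+f) = 0.837 μm/a
  Cl⁻ term: 0.0175·242.4^0.57·exp(0.008·51+0.085·14.4) = 2.046
  r_corr = 0.837 + 2.046 = 2.883 μm/a
ISO 9224: D(t) = r_corr · t^b with b = 0.813 (zinc, B1)
  D(20) = 2.883 × 20^0.813 = 2.883 × 11.42 = 32.93 μm

D(20) = 32.9 μm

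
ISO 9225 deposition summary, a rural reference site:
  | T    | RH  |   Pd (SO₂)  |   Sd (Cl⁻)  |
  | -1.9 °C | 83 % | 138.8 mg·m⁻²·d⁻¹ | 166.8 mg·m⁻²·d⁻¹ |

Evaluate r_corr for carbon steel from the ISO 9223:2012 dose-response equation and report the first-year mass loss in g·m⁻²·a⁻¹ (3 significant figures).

r_corr = 433 g·m⁻²·a⁻¹

carbon steel: T≤10 °C ⇒ hinge +0.150·(-1.9−10) = -1.7850
  Pd branch = 1.77·Pd^0.52·e^(0.02·RH+f) = 20.31 μm/a
  Sd branch = 0.102·Sd^0.62·e^(0.033·RH+0.04·T) = 34.91 μm/a
  r_corr = 20.31 + 34.91 = 55.22 μm/a
Convert to mass loss: 55.22 μm/a × 7.85 g/cm³ = 433.4 g·m⁻²·a⁻¹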